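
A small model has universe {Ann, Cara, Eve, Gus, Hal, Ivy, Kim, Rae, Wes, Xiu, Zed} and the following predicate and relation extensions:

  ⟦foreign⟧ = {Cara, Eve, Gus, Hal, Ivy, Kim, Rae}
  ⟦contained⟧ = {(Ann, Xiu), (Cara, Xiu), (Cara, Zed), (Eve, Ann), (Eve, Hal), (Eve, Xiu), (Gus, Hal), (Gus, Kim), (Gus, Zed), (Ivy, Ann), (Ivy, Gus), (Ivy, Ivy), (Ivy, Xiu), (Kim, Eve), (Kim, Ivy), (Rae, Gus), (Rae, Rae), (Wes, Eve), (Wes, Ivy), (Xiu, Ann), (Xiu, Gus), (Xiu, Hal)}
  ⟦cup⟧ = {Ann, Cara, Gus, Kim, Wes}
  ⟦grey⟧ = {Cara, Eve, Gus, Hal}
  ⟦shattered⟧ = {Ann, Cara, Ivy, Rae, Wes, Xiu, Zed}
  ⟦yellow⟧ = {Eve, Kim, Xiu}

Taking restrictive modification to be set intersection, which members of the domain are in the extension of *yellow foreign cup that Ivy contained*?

{}

⟦that Ivy contained⟧ = {x : ⟨Ivy, x⟩ ∈ ⟦contained⟧} = {Ann, Gus, Ivy, Xiu}
⟦cup⟧ = {Ann, Cara, Gus, Kim, Wes}
… ∩ ⟦that Ivy contained⟧ = {Ann, Cara, Gus, Kim, Wes} ∩ {Ann, Gus, Ivy, Xiu} = {Ann, Gus}
… ∩ ⟦yellow⟧ = {Ann, Gus} ∩ {Eve, Kim, Xiu} = ∅
… ∩ ⟦foreign⟧ = ∅ ∩ {Cara, Eve, Gus, Hal, Ivy, Kim, Rae} = ∅
So ⟦yellow foreign cup that Ivy contained⟧ = {}.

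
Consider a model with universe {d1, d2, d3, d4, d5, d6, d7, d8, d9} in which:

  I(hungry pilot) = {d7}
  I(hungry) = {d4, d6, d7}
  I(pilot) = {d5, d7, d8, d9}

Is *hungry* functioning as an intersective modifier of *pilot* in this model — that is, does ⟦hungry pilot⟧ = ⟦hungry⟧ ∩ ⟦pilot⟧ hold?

yes

⟦hungry⟧ ∩ ⟦pilot⟧ = {d4, d6, d7} ∩ {d5, d7, d8, d9} = {d7}
Observed ⟦hungry pilot⟧ = {d7}.
These coincide, so the modifier is intersective here.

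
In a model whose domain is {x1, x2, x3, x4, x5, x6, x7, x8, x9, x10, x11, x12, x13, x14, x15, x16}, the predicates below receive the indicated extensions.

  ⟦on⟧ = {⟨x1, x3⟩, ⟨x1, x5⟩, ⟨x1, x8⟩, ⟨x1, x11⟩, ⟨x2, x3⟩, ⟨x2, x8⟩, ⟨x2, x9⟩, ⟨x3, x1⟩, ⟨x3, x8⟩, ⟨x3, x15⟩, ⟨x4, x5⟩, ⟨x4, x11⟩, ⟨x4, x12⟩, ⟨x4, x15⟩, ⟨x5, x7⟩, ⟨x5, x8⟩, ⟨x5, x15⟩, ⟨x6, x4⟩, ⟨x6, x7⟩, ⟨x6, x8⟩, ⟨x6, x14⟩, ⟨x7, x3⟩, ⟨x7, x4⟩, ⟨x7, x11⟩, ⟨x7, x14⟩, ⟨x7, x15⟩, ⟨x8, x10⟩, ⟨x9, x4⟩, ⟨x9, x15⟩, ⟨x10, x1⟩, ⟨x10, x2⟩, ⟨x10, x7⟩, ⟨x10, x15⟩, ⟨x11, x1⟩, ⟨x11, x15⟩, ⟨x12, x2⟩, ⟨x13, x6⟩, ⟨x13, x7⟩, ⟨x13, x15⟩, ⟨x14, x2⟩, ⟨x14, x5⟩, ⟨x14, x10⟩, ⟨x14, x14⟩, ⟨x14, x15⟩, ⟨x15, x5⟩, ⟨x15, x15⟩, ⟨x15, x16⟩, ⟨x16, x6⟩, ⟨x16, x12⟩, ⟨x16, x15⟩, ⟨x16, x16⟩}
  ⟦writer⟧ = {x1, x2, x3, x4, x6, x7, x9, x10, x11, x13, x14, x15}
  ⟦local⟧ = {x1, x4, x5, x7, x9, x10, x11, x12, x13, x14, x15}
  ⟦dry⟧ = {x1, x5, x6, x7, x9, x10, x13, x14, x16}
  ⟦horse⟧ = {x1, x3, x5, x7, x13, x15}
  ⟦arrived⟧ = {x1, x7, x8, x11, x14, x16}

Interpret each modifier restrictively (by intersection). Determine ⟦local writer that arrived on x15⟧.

⟦that arrived⟧ = ⟦arrived⟧ = {x1, x7, x8, x11, x14, x16}
⟦on x15⟧ = {x : ⟨x, x15⟩ ∈ ⟦on⟧} = {x3, x4, x5, x7, x9, x10, x11, x13, x14, x15, x16}
⟦writer⟧ = {x1, x2, x3, x4, x6, x7, x9, x10, x11, x13, x14, x15}
… ∩ ⟦that arrived⟧ = {x1, x2, x3, x4, x6, x7, x9, x10, x11, x13, x14, x15} ∩ {x1, x7, x8, x11, x14, x16} = {x1, x7, x11, x14}
… ∩ ⟦on x15⟧ = {x1, x7, x11, x14} ∩ {x3, x4, x5, x7, x9, x10, x11, x13, x14, x15, x16} = {x7, x11, x14}
… ∩ ⟦local⟧ = {x7, x11, x14} ∩ {x1, x4, x5, x7, x9, x10, x11, x12, x13, x14, x15} = {x7, x11, x14}
So ⟦local writer that arrived on x15⟧ = {x7, x11, x14}.

{x7, x11, x14}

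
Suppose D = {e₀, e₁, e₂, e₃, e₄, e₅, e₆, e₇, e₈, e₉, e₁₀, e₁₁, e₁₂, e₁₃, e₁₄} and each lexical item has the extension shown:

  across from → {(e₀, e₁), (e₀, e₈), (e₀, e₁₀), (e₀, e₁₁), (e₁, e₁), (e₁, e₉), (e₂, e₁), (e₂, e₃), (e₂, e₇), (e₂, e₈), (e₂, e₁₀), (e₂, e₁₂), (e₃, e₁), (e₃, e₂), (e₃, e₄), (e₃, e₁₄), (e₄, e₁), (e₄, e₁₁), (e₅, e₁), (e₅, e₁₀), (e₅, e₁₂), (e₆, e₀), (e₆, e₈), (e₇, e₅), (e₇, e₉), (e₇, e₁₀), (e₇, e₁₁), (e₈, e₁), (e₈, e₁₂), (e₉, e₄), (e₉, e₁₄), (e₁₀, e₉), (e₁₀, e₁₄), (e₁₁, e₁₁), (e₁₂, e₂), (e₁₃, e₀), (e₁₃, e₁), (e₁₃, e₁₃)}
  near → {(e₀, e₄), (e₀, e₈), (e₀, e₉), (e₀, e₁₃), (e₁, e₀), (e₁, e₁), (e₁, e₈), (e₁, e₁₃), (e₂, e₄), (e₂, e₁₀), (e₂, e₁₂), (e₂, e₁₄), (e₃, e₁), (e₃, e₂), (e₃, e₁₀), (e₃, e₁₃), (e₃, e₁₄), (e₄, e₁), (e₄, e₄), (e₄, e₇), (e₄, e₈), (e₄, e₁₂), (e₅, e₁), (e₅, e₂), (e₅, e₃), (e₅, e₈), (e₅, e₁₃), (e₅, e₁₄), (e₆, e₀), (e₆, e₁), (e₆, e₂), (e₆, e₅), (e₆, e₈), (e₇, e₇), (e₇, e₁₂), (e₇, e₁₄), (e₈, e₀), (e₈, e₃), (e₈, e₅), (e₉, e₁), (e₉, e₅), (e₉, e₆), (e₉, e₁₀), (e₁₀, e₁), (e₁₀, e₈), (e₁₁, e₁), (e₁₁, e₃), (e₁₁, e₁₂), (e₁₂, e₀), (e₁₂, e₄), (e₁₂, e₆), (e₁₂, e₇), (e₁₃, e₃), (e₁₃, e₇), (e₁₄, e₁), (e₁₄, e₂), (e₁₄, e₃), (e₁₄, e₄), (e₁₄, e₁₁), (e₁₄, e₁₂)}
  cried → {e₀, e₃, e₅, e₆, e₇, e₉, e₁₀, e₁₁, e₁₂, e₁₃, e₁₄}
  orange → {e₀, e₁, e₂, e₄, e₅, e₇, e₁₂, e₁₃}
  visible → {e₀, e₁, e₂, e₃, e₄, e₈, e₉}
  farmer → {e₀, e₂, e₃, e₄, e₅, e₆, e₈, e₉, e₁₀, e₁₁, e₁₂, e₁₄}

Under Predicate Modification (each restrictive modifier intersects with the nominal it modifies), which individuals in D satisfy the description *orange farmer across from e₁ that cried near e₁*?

{e₅}

⟦across from e₁⟧ = {x : ⟨x, e₁⟩ ∈ ⟦across from⟧} = {e₀, e₁, e₂, e₃, e₄, e₅, e₈, e₁₃}
⟦that cried⟧ = ⟦cried⟧ = {e₀, e₃, e₅, e₆, e₇, e₉, e₁₀, e₁₁, e₁₂, e₁₃, e₁₄}
⟦near e₁⟧ = {x : ⟨x, e₁⟩ ∈ ⟦near⟧} = {e₁, e₃, e₄, e₅, e₆, e₉, e₁₀, e₁₁, e₁₄}
⟦farmer⟧ = {e₀, e₂, e₃, e₄, e₅, e₆, e₈, e₉, e₁₀, e₁₁, e₁₂, e₁₄}
… ∩ ⟦across from e₁⟧ = {e₀, e₂, e₃, e₄, e₅, e₆, e₈, e₉, e₁₀, e₁₁, e₁₂, e₁₄} ∩ {e₀, e₁, e₂, e₃, e₄, e₅, e₈, e₁₃} = {e₀, e₂, e₃, e₄, e₅, e₈}
… ∩ ⟦that cried⟧ = {e₀, e₂, e₃, e₄, e₅, e₈} ∩ {e₀, e₃, e₅, e₆, e₇, e₉, e₁₀, e₁₁, e₁₂, e₁₃, e₁₄} = {e₀, e₃, e₅}
… ∩ ⟦near e₁⟧ = {e₀, e₃, e₅} ∩ {e₁, e₃, e₄, e₅, e₆, e₉, e₁₀, e₁₁, e₁₄} = {e₃, e₅}
… ∩ ⟦orange⟧ = {e₃, e₅} ∩ {e₀, e₁, e₂, e₄, e₅, e₇, e₁₂, e₁₃} = {e₅}
So ⟦orange farmer across from e₁ that cried near e₁⟧ = {e₅}.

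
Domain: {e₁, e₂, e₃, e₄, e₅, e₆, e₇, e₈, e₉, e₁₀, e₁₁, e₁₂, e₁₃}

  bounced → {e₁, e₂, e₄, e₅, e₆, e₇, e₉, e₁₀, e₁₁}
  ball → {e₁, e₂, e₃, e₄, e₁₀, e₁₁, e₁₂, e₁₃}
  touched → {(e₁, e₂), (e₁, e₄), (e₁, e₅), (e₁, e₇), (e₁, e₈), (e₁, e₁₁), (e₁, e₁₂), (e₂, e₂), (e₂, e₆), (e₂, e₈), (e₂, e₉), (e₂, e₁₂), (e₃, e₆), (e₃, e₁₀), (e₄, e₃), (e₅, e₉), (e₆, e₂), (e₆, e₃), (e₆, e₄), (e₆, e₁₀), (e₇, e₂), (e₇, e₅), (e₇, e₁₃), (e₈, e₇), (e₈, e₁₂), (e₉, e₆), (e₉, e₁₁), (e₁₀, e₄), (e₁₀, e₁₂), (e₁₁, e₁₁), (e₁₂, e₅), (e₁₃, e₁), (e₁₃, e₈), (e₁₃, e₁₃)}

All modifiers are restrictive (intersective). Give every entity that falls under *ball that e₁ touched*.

{e₂, e₄, e₁₁, e₁₂}

⟦that e₁ touched⟧ = {x : ⟨e₁, x⟩ ∈ ⟦touched⟧} = {e₂, e₄, e₅, e₇, e₈, e₁₁, e₁₂}
⟦ball⟧ = {e₁, e₂, e₃, e₄, e₁₀, e₁₁, e₁₂, e₁₃}
… ∩ ⟦that e₁ touched⟧ = {e₁, e₂, e₃, e₄, e₁₀, e₁₁, e₁₂, e₁₃} ∩ {e₂, e₄, e₅, e₇, e₈, e₁₁, e₁₂} = {e₂, e₄, e₁₁, e₁₂}
So ⟦ball that e₁ touched⟧ = {e₂, e₄, e₁₁, e₁₂}.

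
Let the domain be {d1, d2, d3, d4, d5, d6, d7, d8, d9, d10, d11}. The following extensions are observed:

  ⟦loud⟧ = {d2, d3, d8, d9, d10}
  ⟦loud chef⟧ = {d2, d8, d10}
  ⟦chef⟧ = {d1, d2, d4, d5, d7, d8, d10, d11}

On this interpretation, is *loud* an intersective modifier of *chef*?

⟦loud⟧ ∩ ⟦chef⟧ = {d2, d3, d8, d9, d10} ∩ {d1, d2, d4, d5, d7, d8, d10, d11} = {d2, d8, d10}
Observed ⟦loud chef⟧ = {d2, d8, d10}.
These coincide, so the modifier is intersective here.

yes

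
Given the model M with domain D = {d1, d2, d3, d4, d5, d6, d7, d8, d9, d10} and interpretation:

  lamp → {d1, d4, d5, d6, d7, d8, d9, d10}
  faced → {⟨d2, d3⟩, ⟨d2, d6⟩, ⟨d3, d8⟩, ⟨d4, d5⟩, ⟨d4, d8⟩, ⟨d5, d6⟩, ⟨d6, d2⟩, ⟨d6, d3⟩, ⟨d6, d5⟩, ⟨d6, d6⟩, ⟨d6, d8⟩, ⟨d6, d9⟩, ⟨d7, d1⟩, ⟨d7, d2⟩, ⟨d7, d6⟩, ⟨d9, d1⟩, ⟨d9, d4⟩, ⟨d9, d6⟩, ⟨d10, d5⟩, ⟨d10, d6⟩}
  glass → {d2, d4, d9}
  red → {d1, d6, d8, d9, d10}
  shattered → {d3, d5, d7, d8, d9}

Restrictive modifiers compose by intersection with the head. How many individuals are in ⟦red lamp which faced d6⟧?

3

⟦which faced d6⟧ = {x : ⟨x, d6⟩ ∈ ⟦faced⟧} = {d2, d5, d6, d7, d9, d10}
⟦lamp⟧ = {d1, d4, d5, d6, d7, d8, d9, d10}
… ∩ ⟦which faced d6⟧ = {d1, d4, d5, d6, d7, d8, d9, d10} ∩ {d2, d5, d6, d7, d9, d10} = {d5, d6, d7, d9, d10}
… ∩ ⟦red⟧ = {d5, d6, d7, d9, d10} ∩ {d1, d6, d8, d9, d10} = {d6, d9, d10}
⟦red lamp which faced d6⟧ = {d6, d9, d10}, so the cardinality is 3.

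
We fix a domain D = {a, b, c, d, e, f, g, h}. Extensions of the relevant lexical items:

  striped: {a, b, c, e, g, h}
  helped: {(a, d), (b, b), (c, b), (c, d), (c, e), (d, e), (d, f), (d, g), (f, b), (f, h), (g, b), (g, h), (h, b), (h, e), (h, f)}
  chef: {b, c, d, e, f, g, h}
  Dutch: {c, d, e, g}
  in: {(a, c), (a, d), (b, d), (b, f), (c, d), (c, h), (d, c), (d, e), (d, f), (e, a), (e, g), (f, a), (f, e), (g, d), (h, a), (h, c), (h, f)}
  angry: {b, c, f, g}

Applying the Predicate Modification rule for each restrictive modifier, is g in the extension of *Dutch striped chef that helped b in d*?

yes

⟦that helped b⟧ = {x : ⟨x, b⟩ ∈ ⟦helped⟧} = {b, c, f, g, h}
⟦in d⟧ = {x : ⟨x, d⟩ ∈ ⟦in⟧} = {a, b, c, g}
⟦chef⟧ = {b, c, d, e, f, g, h}
… ∩ ⟦that helped b⟧ = {b, c, d, e, f, g, h} ∩ {b, c, f, g, h} = {b, c, f, g, h}
… ∩ ⟦in d⟧ = {b, c, f, g, h} ∩ {a, b, c, g} = {b, c, g}
… ∩ ⟦Dutch⟧ = {b, c, g} ∩ {c, d, e, g} = {c, g}
… ∩ ⟦striped⟧ = {c, g} ∩ {a, b, c, e, g, h} = {c, g}
⟦Dutch striped chef that helped b in d⟧ = {c, g}; g ∈ this set.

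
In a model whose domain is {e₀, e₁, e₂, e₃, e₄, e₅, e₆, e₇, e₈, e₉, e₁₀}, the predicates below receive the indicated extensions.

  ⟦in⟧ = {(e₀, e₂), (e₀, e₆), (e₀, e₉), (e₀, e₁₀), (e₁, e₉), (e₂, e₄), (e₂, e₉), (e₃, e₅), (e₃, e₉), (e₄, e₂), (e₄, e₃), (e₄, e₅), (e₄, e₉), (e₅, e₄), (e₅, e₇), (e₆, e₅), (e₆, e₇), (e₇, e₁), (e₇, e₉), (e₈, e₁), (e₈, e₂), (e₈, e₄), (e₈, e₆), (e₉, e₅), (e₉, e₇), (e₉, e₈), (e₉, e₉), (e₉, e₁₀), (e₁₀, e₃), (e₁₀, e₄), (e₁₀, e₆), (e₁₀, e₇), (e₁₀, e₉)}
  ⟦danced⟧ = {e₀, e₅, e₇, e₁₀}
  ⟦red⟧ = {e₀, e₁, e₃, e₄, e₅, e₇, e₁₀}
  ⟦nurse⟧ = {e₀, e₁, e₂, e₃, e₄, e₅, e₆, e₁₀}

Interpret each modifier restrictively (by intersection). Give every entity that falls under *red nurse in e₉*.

{e₀, e₁, e₃, e₄, e₁₀}

⟦in e₉⟧ = {x : ⟨x, e₉⟩ ∈ ⟦in⟧} = {e₀, e₁, e₂, e₃, e₄, e₇, e₉, e₁₀}
⟦nurse⟧ = {e₀, e₁, e₂, e₃, e₄, e₅, e₆, e₁₀}
… ∩ ⟦in e₉⟧ = {e₀, e₁, e₂, e₃, e₄, e₅, e₆, e₁₀} ∩ {e₀, e₁, e₂, e₃, e₄, e₇, e₉, e₁₀} = {e₀, e₁, e₂, e₃, e₄, e₁₀}
… ∩ ⟦red⟧ = {e₀, e₁, e₂, e₃, e₄, e₁₀} ∩ {e₀, e₁, e₃, e₄, e₅, e₇, e₁₀} = {e₀, e₁, e₃, e₄, e₁₀}
So ⟦red nurse in e₉⟧ = {e₀, e₁, e₃, e₄, e₁₀}.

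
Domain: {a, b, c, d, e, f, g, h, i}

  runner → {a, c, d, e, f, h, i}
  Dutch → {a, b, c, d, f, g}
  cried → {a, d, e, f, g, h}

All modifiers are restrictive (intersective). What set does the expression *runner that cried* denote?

⟦that cried⟧ = ⟦cried⟧ = {a, d, e, f, g, h}
⟦runner⟧ = {a, c, d, e, f, h, i}
… ∩ ⟦that cried⟧ = {a, c, d, e, f, h, i} ∩ {a, d, e, f, g, h} = {a, d, e, f, h}
So ⟦runner that cried⟧ = {a, d, e, f, h}.

{a, d, e, f, h}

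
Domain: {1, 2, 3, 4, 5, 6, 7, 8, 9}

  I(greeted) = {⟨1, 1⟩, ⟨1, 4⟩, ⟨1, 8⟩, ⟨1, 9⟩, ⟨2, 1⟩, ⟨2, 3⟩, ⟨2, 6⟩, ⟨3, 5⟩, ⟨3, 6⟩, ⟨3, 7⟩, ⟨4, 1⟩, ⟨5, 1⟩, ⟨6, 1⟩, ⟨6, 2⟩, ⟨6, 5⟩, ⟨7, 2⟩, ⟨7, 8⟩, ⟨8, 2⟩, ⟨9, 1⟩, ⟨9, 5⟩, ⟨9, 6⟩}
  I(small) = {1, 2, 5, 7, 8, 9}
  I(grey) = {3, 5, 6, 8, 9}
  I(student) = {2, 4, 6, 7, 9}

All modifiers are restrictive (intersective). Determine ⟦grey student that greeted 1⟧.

⟦that greeted 1⟧ = {x : ⟨x, 1⟩ ∈ ⟦greeted⟧} = {1, 2, 4, 5, 6, 9}
⟦student⟧ = {2, 4, 6, 7, 9}
… ∩ ⟦that greeted 1⟧ = {2, 4, 6, 7, 9} ∩ {1, 2, 4, 5, 6, 9} = {2, 4, 6, 9}
… ∩ ⟦grey⟧ = {2, 4, 6, 9} ∩ {3, 5, 6, 8, 9} = {6, 9}
So ⟦grey student that greeted 1⟧ = {6, 9}.

{6, 9}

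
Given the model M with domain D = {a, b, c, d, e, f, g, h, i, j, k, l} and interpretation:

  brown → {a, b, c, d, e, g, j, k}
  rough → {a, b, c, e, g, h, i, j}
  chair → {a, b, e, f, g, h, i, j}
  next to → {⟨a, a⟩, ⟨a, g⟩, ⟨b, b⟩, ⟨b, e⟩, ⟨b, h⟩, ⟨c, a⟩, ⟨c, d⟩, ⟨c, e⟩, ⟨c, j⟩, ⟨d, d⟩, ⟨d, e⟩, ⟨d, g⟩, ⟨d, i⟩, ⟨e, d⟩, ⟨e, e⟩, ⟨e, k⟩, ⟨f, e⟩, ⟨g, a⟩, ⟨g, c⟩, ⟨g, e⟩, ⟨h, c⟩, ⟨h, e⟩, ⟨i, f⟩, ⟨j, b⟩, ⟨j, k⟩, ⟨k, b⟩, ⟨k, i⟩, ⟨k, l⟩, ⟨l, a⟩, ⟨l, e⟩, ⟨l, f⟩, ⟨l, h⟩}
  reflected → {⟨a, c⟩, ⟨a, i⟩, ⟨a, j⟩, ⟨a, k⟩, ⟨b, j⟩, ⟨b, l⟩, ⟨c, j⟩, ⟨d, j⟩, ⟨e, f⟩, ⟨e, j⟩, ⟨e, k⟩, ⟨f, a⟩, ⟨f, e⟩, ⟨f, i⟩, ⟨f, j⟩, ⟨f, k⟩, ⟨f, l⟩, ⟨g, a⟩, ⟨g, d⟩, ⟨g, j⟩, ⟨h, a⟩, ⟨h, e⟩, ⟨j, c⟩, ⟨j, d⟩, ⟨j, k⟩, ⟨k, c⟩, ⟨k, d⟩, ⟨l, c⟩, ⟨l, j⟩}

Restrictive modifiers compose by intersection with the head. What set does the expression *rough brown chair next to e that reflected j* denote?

{b, e, g}

⟦next to e⟧ = {x : ⟨x, e⟩ ∈ ⟦next to⟧} = {b, c, d, e, f, g, h, l}
⟦that reflected j⟧ = {x : ⟨x, j⟩ ∈ ⟦reflected⟧} = {a, b, c, d, e, f, g, l}
⟦chair⟧ = {a, b, e, f, g, h, i, j}
… ∩ ⟦next to e⟧ = {a, b, e, f, g, h, i, j} ∩ {b, c, d, e, f, g, h, l} = {b, e, f, g, h}
… ∩ ⟦that reflected j⟧ = {b, e, f, g, h} ∩ {a, b, c, d, e, f, g, l} = {b, e, f, g}
… ∩ ⟦rough⟧ = {b, e, f, g} ∩ {a, b, c, e, g, h, i, j} = {b, e, g}
… ∩ ⟦brown⟧ = {b, e, g} ∩ {a, b, c, d, e, g, j, k} = {b, e, g}
So ⟦rough brown chair next to e that reflected j⟧ = {b, e, g}.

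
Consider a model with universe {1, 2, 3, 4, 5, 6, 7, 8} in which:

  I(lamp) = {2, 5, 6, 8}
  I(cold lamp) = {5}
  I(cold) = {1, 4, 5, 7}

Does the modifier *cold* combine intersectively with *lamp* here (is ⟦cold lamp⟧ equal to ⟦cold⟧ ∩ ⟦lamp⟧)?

⟦cold⟧ ∩ ⟦lamp⟧ = {1, 4, 5, 7} ∩ {2, 5, 6, 8} = {5}
Observed ⟦cold lamp⟧ = {5}.
These coincide, so the modifier is intersective here.

yes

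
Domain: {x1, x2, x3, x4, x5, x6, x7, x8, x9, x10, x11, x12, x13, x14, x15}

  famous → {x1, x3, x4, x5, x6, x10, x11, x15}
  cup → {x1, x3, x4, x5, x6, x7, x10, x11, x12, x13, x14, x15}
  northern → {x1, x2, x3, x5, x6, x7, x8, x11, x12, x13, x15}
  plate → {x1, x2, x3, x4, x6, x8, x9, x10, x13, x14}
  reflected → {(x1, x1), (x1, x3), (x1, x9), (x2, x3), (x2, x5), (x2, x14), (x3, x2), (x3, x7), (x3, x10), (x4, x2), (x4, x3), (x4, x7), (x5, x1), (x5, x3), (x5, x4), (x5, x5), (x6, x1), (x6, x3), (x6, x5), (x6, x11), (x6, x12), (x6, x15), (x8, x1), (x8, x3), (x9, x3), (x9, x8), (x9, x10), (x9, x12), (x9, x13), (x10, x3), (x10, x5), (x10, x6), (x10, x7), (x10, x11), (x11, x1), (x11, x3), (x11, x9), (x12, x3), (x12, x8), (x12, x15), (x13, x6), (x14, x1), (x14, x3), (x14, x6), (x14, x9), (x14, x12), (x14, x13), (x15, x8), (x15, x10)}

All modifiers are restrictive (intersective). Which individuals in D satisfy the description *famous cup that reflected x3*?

{x1, x4, x5, x6, x10, x11}

⟦that reflected x3⟧ = {x : ⟨x, x3⟩ ∈ ⟦reflected⟧} = {x1, x2, x4, x5, x6, x8, x9, x10, x11, x12, x14}
⟦cup⟧ = {x1, x3, x4, x5, x6, x7, x10, x11, x12, x13, x14, x15}
… ∩ ⟦that reflected x3⟧ = {x1, x3, x4, x5, x6, x7, x10, x11, x12, x13, x14, x15} ∩ {x1, x2, x4, x5, x6, x8, x9, x10, x11, x12, x14} = {x1, x4, x5, x6, x10, x11, x12, x14}
… ∩ ⟦famous⟧ = {x1, x4, x5, x6, x10, x11, x12, x14} ∩ {x1, x3, x4, x5, x6, x10, x11, x15} = {x1, x4, x5, x6, x10, x11}
So ⟦famous cup that reflected x3⟧ = {x1, x4, x5, x6, x10, x11}.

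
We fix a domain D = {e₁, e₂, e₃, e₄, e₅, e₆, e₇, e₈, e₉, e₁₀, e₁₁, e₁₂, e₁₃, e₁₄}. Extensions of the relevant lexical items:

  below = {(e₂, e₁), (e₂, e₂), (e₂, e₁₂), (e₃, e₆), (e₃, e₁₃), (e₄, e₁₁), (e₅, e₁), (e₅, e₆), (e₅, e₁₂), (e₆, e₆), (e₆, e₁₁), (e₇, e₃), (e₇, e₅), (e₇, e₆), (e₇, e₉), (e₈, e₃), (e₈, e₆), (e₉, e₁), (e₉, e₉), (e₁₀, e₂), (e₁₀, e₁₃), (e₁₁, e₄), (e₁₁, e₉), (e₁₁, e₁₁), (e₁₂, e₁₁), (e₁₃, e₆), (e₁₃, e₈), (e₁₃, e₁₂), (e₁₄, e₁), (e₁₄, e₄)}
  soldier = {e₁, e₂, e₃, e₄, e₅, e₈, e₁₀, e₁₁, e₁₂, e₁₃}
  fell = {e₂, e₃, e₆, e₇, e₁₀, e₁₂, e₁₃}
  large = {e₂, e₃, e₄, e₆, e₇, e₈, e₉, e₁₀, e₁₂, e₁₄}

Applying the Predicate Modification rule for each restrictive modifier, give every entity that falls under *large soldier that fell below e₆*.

⟦that fell⟧ = ⟦fell⟧ = {e₂, e₃, e₆, e₇, e₁₀, e₁₂, e₁₃}
⟦below e₆⟧ = {x : ⟨x, e₆⟩ ∈ ⟦below⟧} = {e₃, e₅, e₆, e₇, e₈, e₁₃}
⟦soldier⟧ = {e₁, e₂, e₃, e₄, e₅, e₈, e₁₀, e₁₁, e₁₂, e₁₃}
… ∩ ⟦that fell⟧ = {e₁, e₂, e₃, e₄, e₅, e₈, e₁₀, e₁₁, e₁₂, e₁₃} ∩ {e₂, e₃, e₆, e₇, e₁₀, e₁₂, e₁₃} = {e₂, e₃, e₁₀, e₁₂, e₁₃}
… ∩ ⟦below e₆⟧ = {e₂, e₃, e₁₀, e₁₂, e₁₃} ∩ {e₃, e₅, e₆, e₇, e₈, e₁₃} = {e₃, e₁₃}
… ∩ ⟦large⟧ = {e₃, e₁₃} ∩ {e₂, e₃, e₄, e₆, e₇, e₈, e₉, e₁₀, e₁₂, e₁₄} = {e₃}
So ⟦large soldier that fell below e₆⟧ = {e₃}.

{e₃}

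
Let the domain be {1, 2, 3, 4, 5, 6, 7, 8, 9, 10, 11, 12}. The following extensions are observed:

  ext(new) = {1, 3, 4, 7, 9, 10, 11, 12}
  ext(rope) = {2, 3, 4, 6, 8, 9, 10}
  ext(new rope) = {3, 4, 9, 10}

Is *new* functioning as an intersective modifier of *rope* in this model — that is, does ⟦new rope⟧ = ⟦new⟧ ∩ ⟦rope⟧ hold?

⟦new⟧ ∩ ⟦rope⟧ = {1, 3, 4, 7, 9, 10, 11, 12} ∩ {2, 3, 4, 6, 8, 9, 10} = {3, 4, 9, 10}
Observed ⟦new rope⟧ = {3, 4, 9, 10}.
These coincide, so the modifier is intersective here.

yes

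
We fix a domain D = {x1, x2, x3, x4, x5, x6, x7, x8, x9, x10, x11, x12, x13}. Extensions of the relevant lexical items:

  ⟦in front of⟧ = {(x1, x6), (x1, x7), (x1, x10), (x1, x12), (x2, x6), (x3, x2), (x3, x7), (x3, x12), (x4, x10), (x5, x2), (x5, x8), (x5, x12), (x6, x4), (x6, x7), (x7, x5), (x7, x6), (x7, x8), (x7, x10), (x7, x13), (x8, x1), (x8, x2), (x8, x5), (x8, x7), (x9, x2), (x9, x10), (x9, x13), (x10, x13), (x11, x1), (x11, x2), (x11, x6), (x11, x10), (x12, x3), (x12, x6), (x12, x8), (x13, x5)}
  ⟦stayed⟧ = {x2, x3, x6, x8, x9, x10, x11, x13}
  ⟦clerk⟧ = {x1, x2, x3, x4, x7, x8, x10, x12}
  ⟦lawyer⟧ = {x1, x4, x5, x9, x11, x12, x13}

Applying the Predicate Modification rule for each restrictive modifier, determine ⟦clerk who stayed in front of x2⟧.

{x3, x8}

⟦who stayed⟧ = ⟦stayed⟧ = {x2, x3, x6, x8, x9, x10, x11, x13}
⟦in front of x2⟧ = {x : ⟨x, x2⟩ ∈ ⟦in front of⟧} = {x3, x5, x8, x9, x11}
⟦clerk⟧ = {x1, x2, x3, x4, x7, x8, x10, x12}
… ∩ ⟦who stayed⟧ = {x1, x2, x3, x4, x7, x8, x10, x12} ∩ {x2, x3, x6, x8, x9, x10, x11, x13} = {x2, x3, x8, x10}
… ∩ ⟦in front of x2⟧ = {x2, x3, x8, x10} ∩ {x3, x5, x8, x9, x11} = {x3, x8}
So ⟦clerk who stayed in front of x2⟧ = {x3, x8}.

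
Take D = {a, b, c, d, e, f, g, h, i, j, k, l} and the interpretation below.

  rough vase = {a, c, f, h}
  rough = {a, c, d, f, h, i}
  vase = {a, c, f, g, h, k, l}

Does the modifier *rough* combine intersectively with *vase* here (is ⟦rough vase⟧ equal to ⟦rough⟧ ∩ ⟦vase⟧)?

yes

⟦rough⟧ ∩ ⟦vase⟧ = {a, c, d, f, h, i} ∩ {a, c, f, g, h, k, l} = {a, c, f, h}
Observed ⟦rough vase⟧ = {a, c, f, h}.
These coincide, so the modifier is intersective here.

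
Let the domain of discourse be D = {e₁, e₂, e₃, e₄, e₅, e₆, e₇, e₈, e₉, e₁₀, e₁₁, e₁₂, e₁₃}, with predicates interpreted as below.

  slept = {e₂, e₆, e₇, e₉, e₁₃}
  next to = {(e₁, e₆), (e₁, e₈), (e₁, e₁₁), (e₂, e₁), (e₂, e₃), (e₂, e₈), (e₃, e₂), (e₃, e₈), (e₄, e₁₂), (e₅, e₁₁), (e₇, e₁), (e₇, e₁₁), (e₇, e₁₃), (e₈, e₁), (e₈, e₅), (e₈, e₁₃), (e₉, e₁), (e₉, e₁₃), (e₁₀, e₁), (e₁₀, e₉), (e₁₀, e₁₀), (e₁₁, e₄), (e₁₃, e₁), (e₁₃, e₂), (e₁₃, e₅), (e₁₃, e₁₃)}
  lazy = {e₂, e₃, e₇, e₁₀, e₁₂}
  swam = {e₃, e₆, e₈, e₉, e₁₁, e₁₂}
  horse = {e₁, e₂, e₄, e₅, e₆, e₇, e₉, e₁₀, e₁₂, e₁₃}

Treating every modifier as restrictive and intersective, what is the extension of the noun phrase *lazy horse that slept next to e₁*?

{e₂, e₇}

⟦that slept⟧ = ⟦slept⟧ = {e₂, e₆, e₇, e₉, e₁₃}
⟦next to e₁⟧ = {x : ⟨x, e₁⟩ ∈ ⟦next to⟧} = {e₂, e₇, e₈, e₉, e₁₀, e₁₃}
⟦horse⟧ = {e₁, e₂, e₄, e₅, e₆, e₇, e₉, e₁₀, e₁₂, e₁₃}
… ∩ ⟦that slept⟧ = {e₁, e₂, e₄, e₅, e₆, e₇, e₉, e₁₀, e₁₂, e₁₃} ∩ {e₂, e₆, e₇, e₉, e₁₃} = {e₂, e₆, e₇, e₉, e₁₃}
… ∩ ⟦next to e₁⟧ = {e₂, e₆, e₇, e₉, e₁₃} ∩ {e₂, e₇, e₈, e₉, e₁₀, e₁₃} = {e₂, e₇, e₉, e₁₃}
… ∩ ⟦lazy⟧ = {e₂, e₇, e₉, e₁₃} ∩ {e₂, e₃, e₇, e₁₀, e₁₂} = {e₂, e₇}
So ⟦lazy horse that slept next to e₁⟧ = {e₂, e₇}.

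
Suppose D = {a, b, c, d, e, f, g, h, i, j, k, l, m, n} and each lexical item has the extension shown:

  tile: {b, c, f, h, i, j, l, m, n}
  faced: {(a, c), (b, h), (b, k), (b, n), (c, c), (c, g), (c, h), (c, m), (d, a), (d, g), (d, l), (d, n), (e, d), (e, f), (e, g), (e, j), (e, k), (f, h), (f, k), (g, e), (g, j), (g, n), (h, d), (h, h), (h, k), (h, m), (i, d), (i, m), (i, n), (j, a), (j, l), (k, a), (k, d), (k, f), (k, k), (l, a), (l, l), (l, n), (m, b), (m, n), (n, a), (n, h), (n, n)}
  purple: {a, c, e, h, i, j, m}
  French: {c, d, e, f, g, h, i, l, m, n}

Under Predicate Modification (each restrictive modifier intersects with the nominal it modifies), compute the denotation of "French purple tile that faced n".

⟦that faced n⟧ = {x : ⟨x, n⟩ ∈ ⟦faced⟧} = {b, d, g, i, l, m, n}
⟦tile⟧ = {b, c, f, h, i, j, l, m, n}
… ∩ ⟦that faced n⟧ = {b, c, f, h, i, j, l, m, n} ∩ {b, d, g, i, l, m, n} = {b, i, l, m, n}
… ∩ ⟦French⟧ = {b, i, l, m, n} ∩ {c, d, e, f, g, h, i, l, m, n} = {i, l, m, n}
… ∩ ⟦purple⟧ = {i, l, m, n} ∩ {a, c, e, h, i, j, m} = {i, m}
So ⟦French purple tile that faced n⟧ = {i, m}.

{i, m}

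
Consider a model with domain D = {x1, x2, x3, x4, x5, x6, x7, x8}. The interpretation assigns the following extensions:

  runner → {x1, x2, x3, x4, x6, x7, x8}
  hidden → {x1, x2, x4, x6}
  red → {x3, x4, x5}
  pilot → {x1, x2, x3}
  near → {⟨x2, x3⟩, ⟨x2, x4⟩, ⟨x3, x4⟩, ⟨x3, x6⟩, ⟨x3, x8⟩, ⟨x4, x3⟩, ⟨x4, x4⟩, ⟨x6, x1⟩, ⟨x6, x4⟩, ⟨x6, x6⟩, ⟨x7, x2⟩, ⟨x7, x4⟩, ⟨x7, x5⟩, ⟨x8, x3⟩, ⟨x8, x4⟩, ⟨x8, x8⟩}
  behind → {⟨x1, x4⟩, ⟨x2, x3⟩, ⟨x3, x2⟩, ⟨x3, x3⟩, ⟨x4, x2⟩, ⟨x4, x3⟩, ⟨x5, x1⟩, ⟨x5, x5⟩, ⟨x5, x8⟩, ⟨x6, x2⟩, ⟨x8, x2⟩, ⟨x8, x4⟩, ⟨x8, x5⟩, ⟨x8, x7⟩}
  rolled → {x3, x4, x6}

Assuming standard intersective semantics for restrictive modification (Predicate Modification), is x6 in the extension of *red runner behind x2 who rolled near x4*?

⟦behind x2⟧ = {x : ⟨x, x2⟩ ∈ ⟦behind⟧} = {x3, x4, x6, x8}
⟦who rolled⟧ = ⟦rolled⟧ = {x3, x4, x6}
⟦near x4⟧ = {x : ⟨x, x4⟩ ∈ ⟦near⟧} = {x2, x3, x4, x6, x7, x8}
⟦runner⟧ = {x1, x2, x3, x4, x6, x7, x8}
… ∩ ⟦behind x2⟧ = {x1, x2, x3, x4, x6, x7, x8} ∩ {x3, x4, x6, x8} = {x3, x4, x6, x8}
… ∩ ⟦who rolled⟧ = {x3, x4, x6, x8} ∩ {x3, x4, x6} = {x3, x4, x6}
… ∩ ⟦near x4⟧ = {x3, x4, x6} ∩ {x2, x3, x4, x6, x7, x8} = {x3, x4, x6}
… ∩ ⟦red⟧ = {x3, x4, x6} ∩ {x3, x4, x5} = {x3, x4}
⟦red runner behind x2 who rolled near x4⟧ = {x3, x4}; x6 ∉ this set.

no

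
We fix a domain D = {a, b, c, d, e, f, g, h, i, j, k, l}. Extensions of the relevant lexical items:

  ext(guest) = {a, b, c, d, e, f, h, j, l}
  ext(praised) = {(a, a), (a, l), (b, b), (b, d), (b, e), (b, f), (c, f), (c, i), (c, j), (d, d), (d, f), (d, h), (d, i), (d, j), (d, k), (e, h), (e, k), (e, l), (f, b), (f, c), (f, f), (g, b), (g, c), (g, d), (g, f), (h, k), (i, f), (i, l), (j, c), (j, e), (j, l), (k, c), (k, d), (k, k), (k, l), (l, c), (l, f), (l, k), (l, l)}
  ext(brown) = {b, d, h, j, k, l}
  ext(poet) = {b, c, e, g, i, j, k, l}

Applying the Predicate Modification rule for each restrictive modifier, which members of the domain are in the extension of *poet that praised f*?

⟦that praised f⟧ = {x : ⟨x, f⟩ ∈ ⟦praised⟧} = {b, c, d, f, g, i, l}
⟦poet⟧ = {b, c, e, g, i, j, k, l}
… ∩ ⟦that praised f⟧ = {b, c, e, g, i, j, k, l} ∩ {b, c, d, f, g, i, l} = {b, c, g, i, l}
So ⟦poet that praised f⟧ = {b, c, g, i, l}.

{b, c, g, i, l}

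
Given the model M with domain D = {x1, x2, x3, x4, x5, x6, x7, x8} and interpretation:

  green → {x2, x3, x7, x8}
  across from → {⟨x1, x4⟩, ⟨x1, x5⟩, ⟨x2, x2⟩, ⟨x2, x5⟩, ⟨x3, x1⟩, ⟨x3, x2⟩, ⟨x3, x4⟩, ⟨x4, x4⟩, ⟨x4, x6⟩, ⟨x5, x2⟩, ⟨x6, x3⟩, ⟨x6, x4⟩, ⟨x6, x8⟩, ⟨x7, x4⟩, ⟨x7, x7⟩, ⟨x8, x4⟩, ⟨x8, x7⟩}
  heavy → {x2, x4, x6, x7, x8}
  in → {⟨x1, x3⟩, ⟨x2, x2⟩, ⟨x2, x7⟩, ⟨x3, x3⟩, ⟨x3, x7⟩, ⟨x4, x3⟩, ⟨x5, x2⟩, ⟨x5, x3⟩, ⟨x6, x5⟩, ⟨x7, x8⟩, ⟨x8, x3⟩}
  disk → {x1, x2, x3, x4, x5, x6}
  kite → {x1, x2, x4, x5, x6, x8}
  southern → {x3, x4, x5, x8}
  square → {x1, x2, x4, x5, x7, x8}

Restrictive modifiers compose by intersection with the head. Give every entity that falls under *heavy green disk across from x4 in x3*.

⟦across from x4⟧ = {x : ⟨x, x4⟩ ∈ ⟦across from⟧} = {x1, x3, x4, x6, x7, x8}
⟦in x3⟧ = {x : ⟨x, x3⟩ ∈ ⟦in⟧} = {x1, x3, x4, x5, x8}
⟦disk⟧ = {x1, x2, x3, x4, x5, x6}
… ∩ ⟦across from x4⟧ = {x1, x2, x3, x4, x5, x6} ∩ {x1, x3, x4, x6, x7, x8} = {x1, x3, x4, x6}
… ∩ ⟦in x3⟧ = {x1, x3, x4, x6} ∩ {x1, x3, x4, x5, x8} = {x1, x3, x4}
… ∩ ⟦heavy⟧ = {x1, x3, x4} ∩ {x2, x4, x6, x7, x8} = {x4}
… ∩ ⟦green⟧ = {x4} ∩ {x2, x3, x7, x8} = ∅
So ⟦heavy green disk across from x4 in x3⟧ = { }.

{ }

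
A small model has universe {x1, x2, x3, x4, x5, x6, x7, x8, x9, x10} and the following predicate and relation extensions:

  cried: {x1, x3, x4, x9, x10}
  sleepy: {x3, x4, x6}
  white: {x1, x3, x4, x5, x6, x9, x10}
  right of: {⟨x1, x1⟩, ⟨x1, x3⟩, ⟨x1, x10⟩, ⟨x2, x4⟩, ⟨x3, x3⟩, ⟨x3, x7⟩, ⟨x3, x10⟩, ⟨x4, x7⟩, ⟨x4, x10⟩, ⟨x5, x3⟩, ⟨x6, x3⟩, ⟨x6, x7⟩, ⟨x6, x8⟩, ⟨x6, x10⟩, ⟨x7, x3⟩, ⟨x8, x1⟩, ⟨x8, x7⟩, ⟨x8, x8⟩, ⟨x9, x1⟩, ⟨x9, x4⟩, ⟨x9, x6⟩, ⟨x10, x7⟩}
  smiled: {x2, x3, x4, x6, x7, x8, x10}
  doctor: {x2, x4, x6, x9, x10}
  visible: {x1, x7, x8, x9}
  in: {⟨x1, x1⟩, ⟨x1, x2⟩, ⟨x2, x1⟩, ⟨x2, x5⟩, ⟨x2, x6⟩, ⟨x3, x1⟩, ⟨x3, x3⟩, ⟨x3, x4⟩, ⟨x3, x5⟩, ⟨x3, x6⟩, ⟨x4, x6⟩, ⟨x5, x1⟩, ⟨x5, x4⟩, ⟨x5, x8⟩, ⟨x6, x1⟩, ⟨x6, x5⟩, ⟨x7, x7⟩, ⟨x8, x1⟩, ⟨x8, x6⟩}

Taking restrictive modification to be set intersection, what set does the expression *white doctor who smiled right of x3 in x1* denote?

{x6}

⟦who smiled⟧ = ⟦smiled⟧ = {x2, x3, x4, x6, x7, x8, x10}
⟦right of x3⟧ = {x : ⟨x, x3⟩ ∈ ⟦right of⟧} = {x1, x3, x5, x6, x7}
⟦in x1⟧ = {x : ⟨x, x1⟩ ∈ ⟦in⟧} = {x1, x2, x3, x5, x6, x8}
⟦doctor⟧ = {x2, x4, x6, x9, x10}
… ∩ ⟦who smiled⟧ = {x2, x4, x6, x9, x10} ∩ {x2, x3, x4, x6, x7, x8, x10} = {x2, x4, x6, x10}
… ∩ ⟦right of x3⟧ = {x2, x4, x6, x10} ∩ {x1, x3, x5, x6, x7} = {x6}
… ∩ ⟦in x1⟧ = {x6} ∩ {x1, x2, x3, x5, x6, x8} = {x6}
… ∩ ⟦white⟧ = {x6} ∩ {x1, x3, x4, x5, x6, x9, x10} = {x6}
So ⟦white doctor who smiled right of x3 in x1⟧ = {x6}.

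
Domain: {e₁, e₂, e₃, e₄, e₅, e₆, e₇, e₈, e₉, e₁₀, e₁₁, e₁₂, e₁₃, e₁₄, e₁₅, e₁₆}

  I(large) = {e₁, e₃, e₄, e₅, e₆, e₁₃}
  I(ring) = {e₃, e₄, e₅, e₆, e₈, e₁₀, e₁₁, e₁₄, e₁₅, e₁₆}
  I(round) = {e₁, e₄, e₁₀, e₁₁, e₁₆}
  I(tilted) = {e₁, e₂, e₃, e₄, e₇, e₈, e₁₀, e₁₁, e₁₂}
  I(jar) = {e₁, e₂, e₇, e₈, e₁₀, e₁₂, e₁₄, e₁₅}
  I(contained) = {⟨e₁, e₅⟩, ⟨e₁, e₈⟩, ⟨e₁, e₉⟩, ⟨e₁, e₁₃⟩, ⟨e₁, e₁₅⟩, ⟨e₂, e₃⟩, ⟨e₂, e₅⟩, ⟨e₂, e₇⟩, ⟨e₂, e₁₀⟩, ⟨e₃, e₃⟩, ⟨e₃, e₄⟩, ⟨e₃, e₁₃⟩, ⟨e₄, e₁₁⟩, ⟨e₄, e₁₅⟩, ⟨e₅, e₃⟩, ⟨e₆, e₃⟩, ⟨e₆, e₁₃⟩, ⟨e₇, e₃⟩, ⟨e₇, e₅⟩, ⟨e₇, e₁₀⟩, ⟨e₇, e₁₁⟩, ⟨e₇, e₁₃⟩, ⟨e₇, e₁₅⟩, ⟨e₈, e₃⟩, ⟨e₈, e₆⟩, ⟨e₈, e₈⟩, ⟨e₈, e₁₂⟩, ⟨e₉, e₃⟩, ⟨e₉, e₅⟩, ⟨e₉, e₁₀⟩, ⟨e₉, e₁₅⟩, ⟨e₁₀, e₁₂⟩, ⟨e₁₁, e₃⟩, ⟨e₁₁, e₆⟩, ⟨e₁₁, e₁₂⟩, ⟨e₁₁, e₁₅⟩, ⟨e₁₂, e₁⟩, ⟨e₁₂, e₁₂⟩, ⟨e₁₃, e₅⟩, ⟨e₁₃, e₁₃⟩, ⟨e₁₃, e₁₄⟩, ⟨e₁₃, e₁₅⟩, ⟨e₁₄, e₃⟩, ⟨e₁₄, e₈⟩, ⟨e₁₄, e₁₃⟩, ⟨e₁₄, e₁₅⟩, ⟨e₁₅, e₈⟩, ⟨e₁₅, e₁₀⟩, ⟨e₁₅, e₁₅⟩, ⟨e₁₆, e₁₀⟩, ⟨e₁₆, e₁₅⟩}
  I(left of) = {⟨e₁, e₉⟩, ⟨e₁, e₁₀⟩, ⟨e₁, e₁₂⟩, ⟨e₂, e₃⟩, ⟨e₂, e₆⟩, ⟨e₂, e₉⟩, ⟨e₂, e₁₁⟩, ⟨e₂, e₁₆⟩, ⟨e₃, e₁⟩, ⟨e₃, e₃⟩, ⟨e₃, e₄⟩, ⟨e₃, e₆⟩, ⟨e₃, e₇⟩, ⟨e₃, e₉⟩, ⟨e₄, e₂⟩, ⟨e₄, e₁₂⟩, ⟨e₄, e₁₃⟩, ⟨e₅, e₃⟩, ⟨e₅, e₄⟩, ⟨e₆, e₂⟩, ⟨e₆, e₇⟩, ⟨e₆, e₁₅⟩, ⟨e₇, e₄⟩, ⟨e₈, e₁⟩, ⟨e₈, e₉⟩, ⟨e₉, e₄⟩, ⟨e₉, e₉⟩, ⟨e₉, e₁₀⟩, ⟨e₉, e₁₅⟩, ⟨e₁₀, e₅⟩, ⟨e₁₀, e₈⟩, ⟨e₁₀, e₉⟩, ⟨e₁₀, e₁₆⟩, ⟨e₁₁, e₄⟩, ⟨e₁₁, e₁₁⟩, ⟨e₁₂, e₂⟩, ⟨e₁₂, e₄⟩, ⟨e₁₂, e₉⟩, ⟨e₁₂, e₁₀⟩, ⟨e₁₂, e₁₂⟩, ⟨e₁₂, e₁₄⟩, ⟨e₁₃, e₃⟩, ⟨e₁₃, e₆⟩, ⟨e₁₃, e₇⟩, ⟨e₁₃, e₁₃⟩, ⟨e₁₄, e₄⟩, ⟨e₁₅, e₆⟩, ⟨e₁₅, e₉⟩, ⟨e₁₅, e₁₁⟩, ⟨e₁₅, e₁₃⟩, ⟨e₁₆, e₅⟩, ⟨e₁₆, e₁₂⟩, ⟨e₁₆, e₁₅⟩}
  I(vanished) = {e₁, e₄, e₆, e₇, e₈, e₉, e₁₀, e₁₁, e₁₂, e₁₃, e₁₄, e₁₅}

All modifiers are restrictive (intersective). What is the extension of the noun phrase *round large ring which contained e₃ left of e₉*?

{}

⟦which contained e₃⟧ = {x : ⟨x, e₃⟩ ∈ ⟦contained⟧} = {e₂, e₃, e₅, e₆, e₇, e₈, e₉, e₁₁, e₁₄}
⟦left of e₉⟧ = {x : ⟨x, e₉⟩ ∈ ⟦left of⟧} = {e₁, e₂, e₃, e₈, e₉, e₁₀, e₁₂, e₁₅}
⟦ring⟧ = {e₃, e₄, e₅, e₆, e₈, e₁₀, e₁₁, e₁₄, e₁₅, e₁₆}
… ∩ ⟦which contained e₃⟧ = {e₃, e₄, e₅, e₆, e₈, e₁₀, e₁₁, e₁₄, e₁₅, e₁₆} ∩ {e₂, e₃, e₅, e₆, e₇, e₈, e₉, e₁₁, e₁₄} = {e₃, e₅, e₆, e₈, e₁₁, e₁₄}
… ∩ ⟦left of e₉⟧ = {e₃, e₅, e₆, e₈, e₁₁, e₁₄} ∩ {e₁, e₂, e₃, e₈, e₉, e₁₀, e₁₂, e₁₅} = {e₃, e₈}
… ∩ ⟦round⟧ = {e₃, e₈} ∩ {e₁, e₄, e₁₀, e₁₁, e₁₆} = ∅
… ∩ ⟦large⟧ = ∅ ∩ {e₁, e₃, e₄, e₅, e₆, e₁₃} = ∅
So ⟦round large ring which contained e₃ left of e₉⟧ = {}.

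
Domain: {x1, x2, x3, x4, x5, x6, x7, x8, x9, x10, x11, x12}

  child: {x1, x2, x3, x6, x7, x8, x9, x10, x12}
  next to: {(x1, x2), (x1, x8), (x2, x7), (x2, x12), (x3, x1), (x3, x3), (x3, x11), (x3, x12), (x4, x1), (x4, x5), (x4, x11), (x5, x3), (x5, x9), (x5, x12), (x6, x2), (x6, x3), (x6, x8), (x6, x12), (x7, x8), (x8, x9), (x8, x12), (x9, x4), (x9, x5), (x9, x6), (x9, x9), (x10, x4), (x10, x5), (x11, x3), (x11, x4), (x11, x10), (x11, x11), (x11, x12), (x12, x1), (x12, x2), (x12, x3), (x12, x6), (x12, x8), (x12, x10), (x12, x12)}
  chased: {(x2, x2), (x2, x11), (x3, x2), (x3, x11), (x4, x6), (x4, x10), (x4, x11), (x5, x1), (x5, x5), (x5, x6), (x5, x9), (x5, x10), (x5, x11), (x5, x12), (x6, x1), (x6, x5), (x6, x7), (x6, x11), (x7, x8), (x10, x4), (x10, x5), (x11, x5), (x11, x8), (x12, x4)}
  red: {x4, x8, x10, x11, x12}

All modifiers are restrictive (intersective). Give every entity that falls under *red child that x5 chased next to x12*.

{x12}

⟦that x5 chased⟧ = {x : ⟨x5, x⟩ ∈ ⟦chased⟧} = {x1, x5, x6, x9, x10, x11, x12}
⟦next to x12⟧ = {x : ⟨x, x12⟩ ∈ ⟦next to⟧} = {x2, x3, x5, x6, x8, x11, x12}
⟦child⟧ = {x1, x2, x3, x6, x7, x8, x9, x10, x12}
… ∩ ⟦that x5 chased⟧ = {x1, x2, x3, x6, x7, x8, x9, x10, x12} ∩ {x1, x5, x6, x9, x10, x11, x12} = {x1, x6, x9, x10, x12}
… ∩ ⟦next to x12⟧ = {x1, x6, x9, x10, x12} ∩ {x2, x3, x5, x6, x8, x11, x12} = {x6, x12}
… ∩ ⟦red⟧ = {x6, x12} ∩ {x4, x8, x10, x11, x12} = {x12}
So ⟦red child that x5 chased next to x12⟧ = {x12}.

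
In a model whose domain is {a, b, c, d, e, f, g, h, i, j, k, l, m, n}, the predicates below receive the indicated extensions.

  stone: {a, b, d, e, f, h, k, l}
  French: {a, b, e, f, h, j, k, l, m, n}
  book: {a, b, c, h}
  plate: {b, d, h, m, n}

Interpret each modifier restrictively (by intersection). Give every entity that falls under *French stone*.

{a, b, e, f, h, k, l}

⟦stone⟧ = {a, b, d, e, f, h, k, l}
… ∩ ⟦French⟧ = {a, b, d, e, f, h, k, l} ∩ {a, b, e, f, h, j, k, l, m, n} = {a, b, e, f, h, k, l}
So ⟦French stone⟧ = {a, b, e, f, h, k, l}.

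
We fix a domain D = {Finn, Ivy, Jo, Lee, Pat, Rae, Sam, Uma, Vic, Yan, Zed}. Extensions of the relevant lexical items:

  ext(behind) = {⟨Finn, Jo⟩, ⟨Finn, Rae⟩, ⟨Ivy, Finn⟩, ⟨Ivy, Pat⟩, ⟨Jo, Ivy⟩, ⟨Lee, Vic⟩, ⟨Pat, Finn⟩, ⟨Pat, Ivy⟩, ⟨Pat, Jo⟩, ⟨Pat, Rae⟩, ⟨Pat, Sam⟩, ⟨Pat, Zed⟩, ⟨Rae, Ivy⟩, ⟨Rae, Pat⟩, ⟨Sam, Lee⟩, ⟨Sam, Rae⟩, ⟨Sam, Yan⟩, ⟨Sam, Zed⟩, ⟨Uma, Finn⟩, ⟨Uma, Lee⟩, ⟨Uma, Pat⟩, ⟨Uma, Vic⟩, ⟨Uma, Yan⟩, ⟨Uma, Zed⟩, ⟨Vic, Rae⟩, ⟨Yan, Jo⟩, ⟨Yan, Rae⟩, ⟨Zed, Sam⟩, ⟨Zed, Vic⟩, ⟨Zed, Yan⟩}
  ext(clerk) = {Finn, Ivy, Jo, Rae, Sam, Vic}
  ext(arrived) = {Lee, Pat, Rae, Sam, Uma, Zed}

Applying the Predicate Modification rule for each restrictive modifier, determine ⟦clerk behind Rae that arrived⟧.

{Sam}

⟦behind Rae⟧ = {x : ⟨x, Rae⟩ ∈ ⟦behind⟧} = {Finn, Pat, Sam, Vic, Yan}
⟦that arrived⟧ = ⟦arrived⟧ = {Lee, Pat, Rae, Sam, Uma, Zed}
⟦clerk⟧ = {Finn, Ivy, Jo, Rae, Sam, Vic}
… ∩ ⟦behind Rae⟧ = {Finn, Ivy, Jo, Rae, Sam, Vic} ∩ {Finn, Pat, Sam, Vic, Yan} = {Finn, Sam, Vic}
… ∩ ⟦that arrived⟧ = {Finn, Sam, Vic} ∩ {Lee, Pat, Rae, Sam, Uma, Zed} = {Sam}
So ⟦clerk behind Rae that arrived⟧ = {Sam}.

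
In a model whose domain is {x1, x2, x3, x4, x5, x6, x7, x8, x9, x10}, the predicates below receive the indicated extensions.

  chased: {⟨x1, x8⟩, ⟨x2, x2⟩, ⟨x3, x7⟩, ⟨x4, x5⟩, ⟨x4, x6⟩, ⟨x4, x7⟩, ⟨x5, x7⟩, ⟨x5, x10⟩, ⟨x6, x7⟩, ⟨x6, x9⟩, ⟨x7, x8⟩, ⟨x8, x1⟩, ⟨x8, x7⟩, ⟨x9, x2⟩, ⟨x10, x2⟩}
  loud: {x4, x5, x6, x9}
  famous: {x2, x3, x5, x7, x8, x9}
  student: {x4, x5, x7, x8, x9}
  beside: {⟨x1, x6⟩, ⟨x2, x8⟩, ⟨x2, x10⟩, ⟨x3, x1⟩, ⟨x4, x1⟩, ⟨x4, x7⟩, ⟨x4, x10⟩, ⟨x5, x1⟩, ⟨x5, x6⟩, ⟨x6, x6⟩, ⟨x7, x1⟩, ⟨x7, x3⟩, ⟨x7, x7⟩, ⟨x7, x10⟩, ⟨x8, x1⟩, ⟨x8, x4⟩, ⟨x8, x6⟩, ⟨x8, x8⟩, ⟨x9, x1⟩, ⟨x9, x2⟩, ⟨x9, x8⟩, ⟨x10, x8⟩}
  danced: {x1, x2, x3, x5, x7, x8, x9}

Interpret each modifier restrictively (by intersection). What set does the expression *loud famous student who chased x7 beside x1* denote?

{x5}

⟦who chased x7⟧ = {x : ⟨x, x7⟩ ∈ ⟦chased⟧} = {x3, x4, x5, x6, x8}
⟦beside x1⟧ = {x : ⟨x, x1⟩ ∈ ⟦beside⟧} = {x3, x4, x5, x7, x8, x9}
⟦student⟧ = {x4, x5, x7, x8, x9}
… ∩ ⟦who chased x7⟧ = {x4, x5, x7, x8, x9} ∩ {x3, x4, x5, x6, x8} = {x4, x5, x8}
… ∩ ⟦beside x1⟧ = {x4, x5, x8} ∩ {x3, x4, x5, x7, x8, x9} = {x4, x5, x8}
… ∩ ⟦loud⟧ = {x4, x5, x8} ∩ {x4, x5, x6, x9} = {x4, x5}
… ∩ ⟦famous⟧ = {x4, x5} ∩ {x2, x3, x5, x7, x8, x9} = {x5}
So ⟦loud famous student who chased x7 beside x1⟧ = {x5}.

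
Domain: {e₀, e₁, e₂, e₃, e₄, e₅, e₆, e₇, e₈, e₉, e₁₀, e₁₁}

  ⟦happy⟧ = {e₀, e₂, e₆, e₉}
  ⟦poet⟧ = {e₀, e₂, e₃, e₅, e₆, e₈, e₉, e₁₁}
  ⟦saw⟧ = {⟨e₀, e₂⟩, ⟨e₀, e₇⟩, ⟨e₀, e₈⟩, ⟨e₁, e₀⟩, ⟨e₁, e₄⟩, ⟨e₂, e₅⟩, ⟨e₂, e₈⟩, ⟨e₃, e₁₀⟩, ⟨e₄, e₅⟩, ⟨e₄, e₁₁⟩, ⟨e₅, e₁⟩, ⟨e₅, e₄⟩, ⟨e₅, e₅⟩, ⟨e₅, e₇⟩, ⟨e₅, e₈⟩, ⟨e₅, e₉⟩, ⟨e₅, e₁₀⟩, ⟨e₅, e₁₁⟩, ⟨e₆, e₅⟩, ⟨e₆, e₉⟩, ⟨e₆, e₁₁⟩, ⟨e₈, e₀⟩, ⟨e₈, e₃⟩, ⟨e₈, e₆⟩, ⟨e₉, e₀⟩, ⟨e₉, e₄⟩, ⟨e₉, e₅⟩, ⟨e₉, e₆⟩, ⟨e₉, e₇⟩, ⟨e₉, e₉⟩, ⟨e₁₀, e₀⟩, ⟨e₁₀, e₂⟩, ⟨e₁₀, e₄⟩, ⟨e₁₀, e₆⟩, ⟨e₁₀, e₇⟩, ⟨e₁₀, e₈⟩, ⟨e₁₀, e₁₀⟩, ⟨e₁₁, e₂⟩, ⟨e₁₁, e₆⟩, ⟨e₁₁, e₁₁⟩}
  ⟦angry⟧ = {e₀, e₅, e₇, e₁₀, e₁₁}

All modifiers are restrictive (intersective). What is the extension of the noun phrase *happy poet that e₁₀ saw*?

⟦that e₁₀ saw⟧ = {x : ⟨e₁₀, x⟩ ∈ ⟦saw⟧} = {e₀, e₂, e₄, e₆, e₇, e₈, e₁₀}
⟦poet⟧ = {e₀, e₂, e₃, e₅, e₆, e₈, e₉, e₁₁}
… ∩ ⟦that e₁₀ saw⟧ = {e₀, e₂, e₃, e₅, e₆, e₈, e₉, e₁₁} ∩ {e₀, e₂, e₄, e₆, e₇, e₈, e₁₀} = {e₀, e₂, e₆, e₈}
… ∩ ⟦happy⟧ = {e₀, e₂, e₆, e₈} ∩ {e₀, e₂, e₆, e₉} = {e₀, e₂, e₆}
So ⟦happy poet that e₁₀ saw⟧ = {e₀, e₂, e₆}.

{e₀, e₂, e₆}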